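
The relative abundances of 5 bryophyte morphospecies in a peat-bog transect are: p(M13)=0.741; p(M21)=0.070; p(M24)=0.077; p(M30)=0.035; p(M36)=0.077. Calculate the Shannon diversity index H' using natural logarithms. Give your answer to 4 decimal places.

Each pᵢ ln pᵢ term (working shown to 6 dp, full precision carried): 0.741×(-0.299755)=-0.222118, 0.07×(-2.659260)=-0.186148, 0.077×(-2.563950)=-0.197424, 0.035×(-3.352407)=-0.117334, 0.077×(-2.563950)=-0.197424.
Sum = -0.920449, so H' = 0.9204.

0.9204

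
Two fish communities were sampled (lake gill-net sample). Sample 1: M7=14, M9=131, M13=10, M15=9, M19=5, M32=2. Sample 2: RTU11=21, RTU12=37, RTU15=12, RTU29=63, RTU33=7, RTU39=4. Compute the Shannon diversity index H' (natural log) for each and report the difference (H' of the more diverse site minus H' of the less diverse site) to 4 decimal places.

Sample 1: N=171, proportions 0.081871, 0.766082, 0.05848, 0.052632, 0.02924, 0.011696, giving H' = 0.885336 (working shown to 6 dp, full precision carried).
Sample 2: N=144, proportions 0.145833, 0.256944, 0.083333, 0.4375, 0.048611, 0.027778, giving H' = 1.445217.
Difference = |0.885336 − 1.445217| = 0.559881, i.e. 0.5599 to 4 decimal places.

0.5599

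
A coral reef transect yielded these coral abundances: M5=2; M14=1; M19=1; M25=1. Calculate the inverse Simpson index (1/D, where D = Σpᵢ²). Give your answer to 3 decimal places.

3.571

Total N = 2+1+1+1 = 5, so the proportions are 0.4, 0.2, 0.2, 0.2 (working shown to 7 dp, full precision carried).
D = 0.4² + 0.2² + 0.2² + 0.2² = 0.1600000 + 0.0400000 + 0.0400000 + 0.0400000 = 0.2800000.
So 1/D = 3.57143, i.e. 3.571 to 3 decimal places.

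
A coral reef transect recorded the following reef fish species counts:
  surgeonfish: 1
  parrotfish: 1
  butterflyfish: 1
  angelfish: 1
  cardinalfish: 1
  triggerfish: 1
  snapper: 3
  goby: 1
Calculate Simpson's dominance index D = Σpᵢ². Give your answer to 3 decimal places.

0.160

Total N = 1+1+1+1+1+1+3+1 = 10, so the proportions are 0.1, 0.1, 0.1, 0.1, 0.1, 0.1, 0.3, 0.1 (working shown to 5 dp, full precision carried).
D = 0.1² + 0.1² + 0.1² + 0.1² + 0.1² + 0.1² + 0.3² + 0.1² = 0.01000 + 0.01000 + 0.01000 + 0.01000 + 0.01000 + 0.01000 + 0.09000 + 0.01000 = 0.16000.
To 3 decimal places, D = 0.160.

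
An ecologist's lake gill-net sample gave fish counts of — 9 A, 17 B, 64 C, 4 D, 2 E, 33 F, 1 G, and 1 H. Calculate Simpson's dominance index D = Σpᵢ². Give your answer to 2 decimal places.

0.32

Total N = 9+17+64+4+2+33+1+1 = 131, so the proportions are 0.0687, 0.12977, 0.48855, 0.03053, 0.01527, 0.25191, 0.00763, 0.00763 (working shown to 5 dp, full precision carried).
D = 0.0687² + 0.12977² + 0.48855² + 0.03053² + 0.01527² + 0.25191² + 0.00763² + 0.00763² = 0.00472 + 0.01684 + 0.23868 + 0.00093 + 0.00023 + 0.06346 + 0.00006 + 0.00006 = 0.32498.
To 2 decimal places, D = 0.32.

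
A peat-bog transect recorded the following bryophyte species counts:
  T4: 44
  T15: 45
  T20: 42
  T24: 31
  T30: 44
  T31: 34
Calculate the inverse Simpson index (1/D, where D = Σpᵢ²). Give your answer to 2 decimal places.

Total N = 44+45+42+31+44+34 = 240, so the proportions are 0.183333, 0.1875, 0.175, 0.129167, 0.183333, 0.141667 (working shown to 6 dp, full precision carried).
D = 0.183333² + 0.1875² + 0.175² + 0.129167² + 0.183333² + 0.141667² = 0.033611 + 0.035156 + 0.030625 + 0.016684 + 0.033611 + 0.020069 = 0.169757.
So 1/D = 5.8908, i.e. 5.89 to 2 decimal places.

5.89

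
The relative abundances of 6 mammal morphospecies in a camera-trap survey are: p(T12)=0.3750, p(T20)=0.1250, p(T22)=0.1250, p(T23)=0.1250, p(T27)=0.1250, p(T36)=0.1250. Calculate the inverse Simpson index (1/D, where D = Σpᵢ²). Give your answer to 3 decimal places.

4.571

D = 0.375² + 0.125² + 0.125² + 0.125² + 0.125² + 0.125² = 0.1406250 + 0.0156250 + 0.0156250 + 0.0156250 + 0.0156250 + 0.0156250 = 0.2187500 (working shown to 7 dp, full precision carried).
So 1/D = 4.57143, i.e. 4.571 to 3 decimal places.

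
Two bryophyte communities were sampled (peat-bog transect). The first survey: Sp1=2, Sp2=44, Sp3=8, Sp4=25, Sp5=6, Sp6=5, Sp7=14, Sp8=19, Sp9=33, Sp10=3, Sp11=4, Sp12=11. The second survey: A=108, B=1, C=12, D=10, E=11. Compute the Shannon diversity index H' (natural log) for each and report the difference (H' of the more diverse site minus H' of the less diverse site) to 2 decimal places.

The first survey: N=174, proportions 0.0115, 0.2529, 0.046, 0.1437, 0.0345, 0.0287, 0.0805, 0.1092, 0.1897, 0.0172, 0.023, 0.0632, giving H' = 2.1287 (working shown to 4 dp, full precision carried).
The second survey: N=142, proportions 0.7606, 0.007, 0.0845, 0.0704, 0.0775, giving H' = 0.8369.
Difference = |2.1287 − 0.8369| = 1.2918, i.e. 1.29 to 2 decimal places.

1.29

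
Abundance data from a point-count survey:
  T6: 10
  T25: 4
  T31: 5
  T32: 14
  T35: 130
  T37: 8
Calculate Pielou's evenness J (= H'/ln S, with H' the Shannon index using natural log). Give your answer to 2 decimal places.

Total N = 10+4+5+14+130+8 = 171, so the proportions are 0.0585, 0.0234, 0.0292, 0.0819, 0.7602, 0.0468 (working shown to 4 dp, full precision carried).
H' = −Σ pᵢ ln pᵢ = −((-0.1660) + (-0.0878) + (-0.1033) + (-0.2049) + (-0.2084) + (-0.1433)) = 0.9137.
With S = 6 species, ln S = 1.7918, so J = 0.9137/1.7918 = 0.5100, i.e. 0.51 to 2 decimal places.

0.51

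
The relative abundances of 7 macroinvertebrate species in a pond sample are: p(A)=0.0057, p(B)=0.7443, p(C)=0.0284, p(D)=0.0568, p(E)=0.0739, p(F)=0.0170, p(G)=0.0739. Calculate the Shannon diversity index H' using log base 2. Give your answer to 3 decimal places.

Each pᵢ log₂ pᵢ term (working shown to 5 dp, full precision carried): 0.0057×(-7.45482)=-0.04249, 0.7443×(-0.42604)=-0.31710, 0.0284×(-5.13797)=-0.14592, 0.0568×(-4.13797)=-0.23504, 0.0739×(-3.75828)=-0.27774, 0.017×(-5.87832)=-0.09993, 0.0739×(-3.75828)=-0.27774.
Sum = -1.39596, so H' = 1.396.

1.396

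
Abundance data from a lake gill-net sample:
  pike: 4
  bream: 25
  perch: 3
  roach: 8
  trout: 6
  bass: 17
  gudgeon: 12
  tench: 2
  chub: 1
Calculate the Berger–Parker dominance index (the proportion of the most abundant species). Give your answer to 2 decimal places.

Total N = 4+25+3+8+6+17+12+2+1 = 78, so the proportions are 0.0513, 0.3205, 0.0385, 0.1026, 0.0769, 0.2179, 0.1538, 0.0256, 0.0128 (working shown to 4 dp, full precision carried).
The largest proportion is 0.3205, i.e. d = 0.32 to 2 decimal places.

0.32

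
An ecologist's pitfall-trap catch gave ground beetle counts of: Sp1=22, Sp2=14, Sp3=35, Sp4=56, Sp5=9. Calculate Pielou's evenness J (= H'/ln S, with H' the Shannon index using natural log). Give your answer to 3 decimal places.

Total N = 22+14+35+56+9 = 136, so the proportions are 0.16176, 0.10294, 0.25735, 0.41176, 0.06618 (working shown to 5 dp, full precision carried).
H' = −Σ pᵢ ln pᵢ = −((-0.29467) + (-0.23405) + (-0.34931) + (-0.36536) + (-0.17970)) = 1.42308.
With S = 5 species, ln S = 1.60944, so J = 1.42308/1.60944 = 0.88421, i.e. 0.884 to 3 decimal places.

0.884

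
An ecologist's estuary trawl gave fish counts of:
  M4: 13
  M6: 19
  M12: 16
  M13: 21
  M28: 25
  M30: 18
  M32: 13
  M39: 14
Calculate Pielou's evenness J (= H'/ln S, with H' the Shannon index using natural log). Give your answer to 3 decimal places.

0.988

Total N = 13+19+16+21+25+18+13+14 = 139, so the proportions are 0.09353, 0.13669, 0.11511, 0.15108, 0.17986, 0.1295, 0.09353, 0.10072 (working shown to 5 dp, full precision carried).
H' = −Σ pᵢ ln pᵢ = −((-0.22161) + (-0.27202) + (-0.24885) + (-0.28553) + (-0.30856) + (-0.26470) + (-0.22161) + (-0.23119)) = 2.05408.
With S = 8 species, ln S = 2.07944, so J = 2.05408/2.07944 = 0.98780, i.e. 0.988 to 3 decimal places.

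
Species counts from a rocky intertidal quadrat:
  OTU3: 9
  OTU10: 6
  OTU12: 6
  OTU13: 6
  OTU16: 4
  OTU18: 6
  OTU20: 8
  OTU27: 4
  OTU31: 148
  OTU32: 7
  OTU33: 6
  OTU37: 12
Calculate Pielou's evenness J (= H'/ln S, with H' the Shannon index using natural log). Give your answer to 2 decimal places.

Total N = 9+6+6+6+4+6+8+4+148+7+6+12 = 222, so the proportions are 0.0405, 0.027, 0.027, 0.027, 0.018, 0.027, 0.036, 0.018, 0.6667, 0.0315, 0.027, 0.0541 (working shown to 4 dp, full precision carried).
H' = −Σ pᵢ ln pᵢ = −((-0.1300) + (-0.0976) + (-0.0976) + (-0.0976) + (-0.0724) + (-0.0976) + (-0.1198) + (-0.0724) + (-0.2703) + (-0.1090) + (-0.0976) + (-0.1577)) = 1.4194.
With S = 12 species, ln S = 2.4849, so J = 1.4194/2.4849 = 0.5712, i.e. 0.57 to 2 decimal places.

0.57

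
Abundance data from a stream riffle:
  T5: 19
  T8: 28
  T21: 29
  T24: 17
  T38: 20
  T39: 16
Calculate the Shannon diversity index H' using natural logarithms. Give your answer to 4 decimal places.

1.7642

Total N = 19+28+29+17+20+16 = 129, so the proportions are 0.147287, 0.217054, 0.224806, 0.131783, 0.155039, 0.124031 (working shown to 6 dp, full precision carried).
Each pᵢ ln pᵢ term: 0.147287×(-1.915373)=-0.282109, 0.217054×(-1.527608)=-0.331574, 0.224806×(-1.492517)=-0.335527, 0.131783×(-2.026599)=-0.267071, 0.155039×(-1.864080)=-0.289005, 0.124031×(-2.087224)=-0.258880.
Sum = -1.764166, so H' = 1.7642.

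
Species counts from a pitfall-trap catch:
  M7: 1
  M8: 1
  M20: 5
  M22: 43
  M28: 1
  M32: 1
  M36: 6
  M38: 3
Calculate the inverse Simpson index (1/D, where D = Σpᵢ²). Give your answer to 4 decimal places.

1.9350

Total N = 1+1+5+43+1+1+6+3 = 61, so the proportions are 0.0163934, 0.0163934, 0.0819672, 0.704918, 0.0163934, 0.0163934, 0.0983607, 0.0491803 (working shown to 7 dp, full precision carried).
D = 0.0163934² + 0.0163934² + 0.0819672² + 0.704918² + 0.0163934² + 0.0163934² + 0.0983607² + 0.0491803² = 0.0002687 + 0.0002687 + 0.0067186 + 0.4969094 + 0.0002687 + 0.0002687 + 0.0096748 + 0.0024187 = 0.5167966.
So 1/D = 1.934997, i.e. 1.9350 to 4 decimal places.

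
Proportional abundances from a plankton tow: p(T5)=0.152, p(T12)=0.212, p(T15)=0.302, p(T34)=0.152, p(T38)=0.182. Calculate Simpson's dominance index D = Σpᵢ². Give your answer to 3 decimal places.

D = 0.152² + 0.212² + 0.302² + 0.152² + 0.182² = 0.02310 + 0.04494 + 0.09120 + 0.02310 + 0.03312 = 0.21548 (working shown to 5 dp, full precision carried).
To 3 decimal places, D = 0.215.

0.215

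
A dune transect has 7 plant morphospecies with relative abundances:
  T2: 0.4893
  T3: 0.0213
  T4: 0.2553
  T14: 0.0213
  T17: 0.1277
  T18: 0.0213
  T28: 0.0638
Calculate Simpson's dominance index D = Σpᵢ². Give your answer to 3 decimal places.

0.326

D = 0.4893² + 0.0213² + 0.2553² + 0.0213² + 0.1277² + 0.0213² + 0.0638² = 0.23941 + 0.00045 + 0.06518 + 0.00045 + 0.01631 + 0.00045 + 0.00407 = 0.32633 (working shown to 5 dp, full precision carried).
To 3 decimal places, D = 0.326.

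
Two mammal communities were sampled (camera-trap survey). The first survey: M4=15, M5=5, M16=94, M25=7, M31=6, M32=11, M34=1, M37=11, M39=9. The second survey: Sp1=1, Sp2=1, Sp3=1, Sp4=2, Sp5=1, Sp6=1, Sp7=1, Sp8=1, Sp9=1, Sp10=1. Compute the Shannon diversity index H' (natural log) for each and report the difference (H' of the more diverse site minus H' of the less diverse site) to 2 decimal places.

0.80

The first survey: N=159, proportions 0.0943, 0.0314, 0.5912, 0.044, 0.0377, 0.0692, 0.0063, 0.0692, 0.0566, giving H' = 1.4674 (working shown to 4 dp, full precision carried).
The second survey: N=11, proportions 0.0909, 0.0909, 0.0909, 0.1818, 0.0909, 0.0909, 0.0909, 0.0909, 0.0909, 0.0909, giving H' = 2.2719.
Difference = |1.4674 − 2.2719| = 0.8045, i.e. 0.80 to 2 decimal places.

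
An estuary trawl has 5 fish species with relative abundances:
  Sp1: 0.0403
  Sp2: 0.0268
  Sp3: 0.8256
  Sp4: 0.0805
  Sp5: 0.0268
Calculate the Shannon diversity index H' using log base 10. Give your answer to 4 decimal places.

0.2973

Each pᵢ log₁₀ pᵢ term (working shown to 6 dp, full precision carried): 0.0403×(-1.394695)=-0.056206, 0.0268×(-1.571865)=-0.042126, 0.8256×(-0.083230)=-0.068715, 0.0805×(-1.094204)=-0.088083, 0.0268×(-1.571865)=-0.042126.
Sum = -0.297257, so H' = 0.2973.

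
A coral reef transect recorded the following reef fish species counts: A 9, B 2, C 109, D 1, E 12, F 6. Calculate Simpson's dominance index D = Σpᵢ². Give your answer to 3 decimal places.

0.629

Total N = 9+2+109+1+12+6 = 139, so the proportions are 0.06475, 0.01439, 0.78417, 0.00719, 0.08633, 0.04317 (working shown to 5 dp, full precision carried).
D = 0.06475² + 0.01439² + 0.78417² + 0.00719² + 0.08633² + 0.04317² = 0.00419 + 0.00021 + 0.61493 + 0.00005 + 0.00745 + 0.00186 = 0.62869.
To 3 decimal places, D = 0.629.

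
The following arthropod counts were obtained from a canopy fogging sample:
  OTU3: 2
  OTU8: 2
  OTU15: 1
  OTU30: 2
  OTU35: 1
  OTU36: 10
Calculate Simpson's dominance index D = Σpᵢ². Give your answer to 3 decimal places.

Total N = 2+2+1+2+1+10 = 18, so the proportions are 0.11111, 0.11111, 0.05556, 0.11111, 0.05556, 0.55556 (working shown to 5 dp, full precision carried).
D = 0.11111² + 0.11111² + 0.05556² + 0.11111² + 0.05556² + 0.55556² = 0.01235 + 0.01235 + 0.00309 + 0.01235 + 0.00309 + 0.30864 = 0.35185.
To 3 decimal places, D = 0.352.

0.352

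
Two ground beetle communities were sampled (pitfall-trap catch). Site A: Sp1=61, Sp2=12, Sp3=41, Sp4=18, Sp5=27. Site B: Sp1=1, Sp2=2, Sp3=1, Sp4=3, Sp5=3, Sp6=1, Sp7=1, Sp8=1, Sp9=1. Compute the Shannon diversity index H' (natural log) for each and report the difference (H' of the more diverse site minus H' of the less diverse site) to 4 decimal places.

0.6094

Site A: N=159, proportions 0.383648, 0.075472, 0.257862, 0.113208, 0.169811, giving H' = 1.459766 (working shown to 6 dp, full precision carried).
Site B: N=14, proportions 0.071429, 0.142857, 0.071429, 0.214286, 0.214286, 0.071429, 0.071429, 0.071429, 0.071429, giving H' = 2.069202.
Difference = |1.459766 − 2.069202| = 0.609436, i.e. 0.6094 to 4 decimal places.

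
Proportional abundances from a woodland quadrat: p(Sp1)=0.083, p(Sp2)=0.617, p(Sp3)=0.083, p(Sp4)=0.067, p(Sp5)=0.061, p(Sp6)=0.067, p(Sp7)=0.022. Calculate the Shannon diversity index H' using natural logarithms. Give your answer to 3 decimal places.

Each pᵢ ln pᵢ term (working shown to 5 dp, full precision carried): 0.083×(-2.48891)=-0.20658, 0.617×(-0.48289)=-0.29794, 0.083×(-2.48891)=-0.20658, 0.067×(-2.70306)=-0.18111, 0.061×(-2.79688)=-0.17061, 0.067×(-2.70306)=-0.18111, 0.022×(-3.81671)=-0.08397.
Sum = -1.32789, so H' = 1.328.

1.328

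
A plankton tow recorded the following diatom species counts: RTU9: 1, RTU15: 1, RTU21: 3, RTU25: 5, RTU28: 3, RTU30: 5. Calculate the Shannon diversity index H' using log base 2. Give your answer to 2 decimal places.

Total N = 1+1+3+5+3+5 = 18, so the proportions are 0.0556, 0.0556, 0.1667, 0.2778, 0.1667, 0.2778 (working shown to 4 dp, full precision carried).
Each pᵢ log₂ pᵢ term: 0.0556×(-4.1699)=-0.2317, 0.0556×(-4.1699)=-0.2317, 0.1667×(-2.5850)=-0.4308, 0.2778×(-1.8480)=-0.5133, 0.1667×(-2.5850)=-0.4308, 0.2778×(-1.8480)=-0.5133.
Sum = -2.3516, so H' = 2.35.

2.35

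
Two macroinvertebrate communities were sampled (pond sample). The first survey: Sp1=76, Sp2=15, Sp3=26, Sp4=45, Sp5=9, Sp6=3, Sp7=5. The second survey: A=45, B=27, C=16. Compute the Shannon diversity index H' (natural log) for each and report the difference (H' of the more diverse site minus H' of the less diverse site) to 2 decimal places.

0.50

The first survey: N=179, proportions 0.4246, 0.0838, 0.1453, 0.2514, 0.0503, 0.0168, 0.0279, giving H' = 1.5176 (working shown to 4 dp, full precision carried).
The second survey: N=88, proportions 0.5114, 0.3068, 0.1818, giving H' = 1.0154.
Difference = |1.5176 − 1.0154| = 0.5022, i.e. 0.50 to 2 decimal places.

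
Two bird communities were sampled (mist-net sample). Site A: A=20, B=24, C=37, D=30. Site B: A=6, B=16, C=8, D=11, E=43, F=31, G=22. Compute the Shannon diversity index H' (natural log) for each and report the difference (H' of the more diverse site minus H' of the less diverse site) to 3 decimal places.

Site A: N=111, proportions 0.18018, 0.21622, 0.33333, 0.27027, giving H' = 1.35973 (working shown to 5 dp, full precision carried).
Site B: N=137, proportions 0.0438, 0.11679, 0.05839, 0.08029, 0.31387, 0.22628, 0.16058, giving H' = 1.74982.
Difference = |1.35973 − 1.74982| = 0.39009, i.e. 0.390 to 3 decimal places.

0.390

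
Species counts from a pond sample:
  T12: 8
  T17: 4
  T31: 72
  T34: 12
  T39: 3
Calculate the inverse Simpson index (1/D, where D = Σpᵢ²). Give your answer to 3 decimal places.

1.809

Total N = 8+4+72+12+3 = 99, so the proportions are 0.080808, 0.040404, 0.727273, 0.121212, 0.030303 (working shown to 6 dp, full precision carried).
D = 0.080808² + 0.040404² + 0.727273² + 0.121212² + 0.030303² = 0.006530 + 0.001632 + 0.528926 + 0.014692 + 0.000918 = 0.552699.
So 1/D = 1.80930, i.e. 1.809 to 3 decimal places.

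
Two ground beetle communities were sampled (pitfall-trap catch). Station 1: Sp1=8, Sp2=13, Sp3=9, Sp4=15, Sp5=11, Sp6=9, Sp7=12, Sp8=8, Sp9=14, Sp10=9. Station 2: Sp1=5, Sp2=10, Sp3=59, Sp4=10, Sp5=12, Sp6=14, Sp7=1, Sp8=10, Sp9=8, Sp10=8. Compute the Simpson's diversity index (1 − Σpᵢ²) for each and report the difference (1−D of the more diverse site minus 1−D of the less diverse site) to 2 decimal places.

Station 1: N=108, proportions 0.0741, 0.1204, 0.0833, 0.1389, 0.1019, 0.0833, 0.1111, 0.0741, 0.1296, 0.0833, giving 1−D = 0.8949 (working shown to 4 dp, full precision carried).
Station 2: N=137, proportions 0.0365, 0.073, 0.4307, 0.073, 0.0876, 0.1022, 0.0073, 0.073, 0.0584, 0.0584, giving 1−D = 0.7722.
Difference = |0.8949 − 0.7722| = 0.1227, i.e. 0.12 to 2 decimal places.

0.12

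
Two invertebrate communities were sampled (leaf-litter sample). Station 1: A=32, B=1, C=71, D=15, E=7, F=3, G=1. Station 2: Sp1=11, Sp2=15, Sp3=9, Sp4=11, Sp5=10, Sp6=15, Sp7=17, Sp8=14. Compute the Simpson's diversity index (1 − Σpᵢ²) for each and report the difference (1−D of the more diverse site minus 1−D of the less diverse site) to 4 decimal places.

0.2452

Station 1: N=130, proportions 0.246154, 0.007692, 0.546154, 0.115385, 0.053846, 0.023077, 0.007692, giving 1−D = 0.624260 (working shown to 6 dp, full precision carried).
Station 2: N=102, proportions 0.107843, 0.147059, 0.088235, 0.107843, 0.098039, 0.147059, 0.166667, 0.137255, giving 1−D = 0.869473.
Difference = |0.624260 − 0.869473| = 0.245213, i.e. 0.2452 to 4 decimal places.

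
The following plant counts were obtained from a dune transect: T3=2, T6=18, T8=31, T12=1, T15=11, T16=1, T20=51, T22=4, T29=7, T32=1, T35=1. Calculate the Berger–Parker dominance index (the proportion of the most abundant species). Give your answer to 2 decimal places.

0.40

Total N = 2+18+31+1+11+1+51+4+7+1+1 = 128, so the proportions are 0.0156, 0.1406, 0.2422, 0.0078, 0.0859, 0.0078, 0.3984, 0.0312, 0.0547, 0.0078, 0.0078 (working shown to 4 dp, full precision carried).
The largest proportion is 0.3984, i.e. d = 0.40 to 2 decimal places.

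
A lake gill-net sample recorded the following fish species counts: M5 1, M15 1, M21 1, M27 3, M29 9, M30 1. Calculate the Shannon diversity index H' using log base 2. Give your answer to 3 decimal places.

1.920

Total N = 1+1+1+3+9+1 = 16, so the proportions are 0.0625, 0.0625, 0.0625, 0.1875, 0.5625, 0.0625 (working shown to 5 dp, full precision carried).
Each pᵢ log₂ pᵢ term: 0.0625×(-4.00000)=-0.25000, 0.0625×(-4.00000)=-0.25000, 0.0625×(-4.00000)=-0.25000, 0.1875×(-2.41504)=-0.45282, 0.5625×(-0.83007)=-0.46692, 0.0625×(-4.00000)=-0.25000.
Sum = -1.91974, so H' = 1.920.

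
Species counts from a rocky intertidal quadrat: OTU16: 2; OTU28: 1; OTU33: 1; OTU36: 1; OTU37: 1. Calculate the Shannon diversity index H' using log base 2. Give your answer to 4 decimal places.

2.2516

Total N = 2+1+1+1+1 = 6, so the proportions are 0.333333, 0.166667, 0.166667, 0.166667, 0.166667 (working shown to 6 dp, full precision carried).
Each pᵢ log₂ pᵢ term: 0.333333×(-1.584963)=-0.528321, 0.166667×(-2.584963)=-0.430827, 0.166667×(-2.584963)=-0.430827, 0.166667×(-2.584963)=-0.430827, 0.166667×(-2.584963)=-0.430827.
Sum = -2.251629, so H' = 2.2516.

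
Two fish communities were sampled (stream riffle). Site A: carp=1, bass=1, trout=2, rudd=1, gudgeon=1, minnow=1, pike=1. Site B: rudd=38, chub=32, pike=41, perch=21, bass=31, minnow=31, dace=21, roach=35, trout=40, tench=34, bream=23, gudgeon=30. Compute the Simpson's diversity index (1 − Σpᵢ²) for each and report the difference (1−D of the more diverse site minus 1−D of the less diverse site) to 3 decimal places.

Site A: N=8, proportions 0.125, 0.125, 0.25, 0.125, 0.125, 0.125, 0.125, giving 1−D = 0.84375 (working shown to 5 dp, full precision carried).
Site B: N=377, proportions 0.1008, 0.08488, 0.10875, 0.0557, 0.08223, 0.08223, 0.0557, 0.09284, 0.1061, 0.09019, 0.06101, 0.07958, giving 1−D = 0.91302.
Difference = |0.84375 − 0.91302| = 0.06927, i.e. 0.069 to 3 decimal places.

0.069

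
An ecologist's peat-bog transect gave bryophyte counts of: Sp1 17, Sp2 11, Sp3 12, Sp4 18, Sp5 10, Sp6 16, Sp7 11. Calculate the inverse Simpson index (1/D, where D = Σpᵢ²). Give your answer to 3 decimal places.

6.661

Total N = 17+11+12+18+10+16+11 = 95, so the proportions are 0.1789474, 0.1157895, 0.1263158, 0.1894737, 0.1052632, 0.1684211, 0.1157895 (working shown to 7 dp, full precision carried).
D = 0.1789474² + 0.1157895² + 0.1263158² + 0.1894737² + 0.1052632² + 0.1684211² + 0.1157895² = 0.0320222 + 0.0134072 + 0.0159557 + 0.0359003 + 0.0110803 + 0.0283657 + 0.0134072 = 0.1501385.
So 1/D = 6.66052, i.e. 6.661 to 3 decimal places.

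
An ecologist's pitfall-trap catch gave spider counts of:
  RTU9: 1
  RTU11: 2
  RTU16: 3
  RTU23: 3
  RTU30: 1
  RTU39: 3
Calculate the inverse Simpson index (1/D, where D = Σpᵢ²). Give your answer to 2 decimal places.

5.12

Total N = 1+2+3+3+1+3 = 13, so the proportions are 0.076923, 0.153846, 0.230769, 0.230769, 0.076923, 0.230769 (working shown to 6 dp, full precision carried).
D = 0.076923² + 0.153846² + 0.230769² + 0.230769² + 0.076923² + 0.230769² = 0.005917 + 0.023669 + 0.053254 + 0.053254 + 0.005917 + 0.053254 = 0.195266.
So 1/D = 5.1212, i.e. 5.12 to 2 decimal places.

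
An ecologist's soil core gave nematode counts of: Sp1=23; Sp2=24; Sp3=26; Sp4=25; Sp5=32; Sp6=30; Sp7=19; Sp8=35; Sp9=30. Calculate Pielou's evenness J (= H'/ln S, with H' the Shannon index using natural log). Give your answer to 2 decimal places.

Total N = 23+24+26+25+32+30+19+35+30 = 244, so the proportions are 0.0943, 0.0984, 0.1066, 0.1025, 0.1311, 0.123, 0.0779, 0.1434, 0.123 (working shown to 4 dp, full precision carried).
H' = −Σ pᵢ ln pᵢ = −((-0.2226) + (-0.2281) + (-0.2386) + (-0.2334) + (-0.2664) + (-0.2577) + (-0.1988) + (-0.2785) + (-0.2577)) = 2.1819.
With S = 9 species, ln S = 2.1972, so J = 2.1819/2.1972 = 0.9930, i.e. 0.99 to 2 decimal places.

0.99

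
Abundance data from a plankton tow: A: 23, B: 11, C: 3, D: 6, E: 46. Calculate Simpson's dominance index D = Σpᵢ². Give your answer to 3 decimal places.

0.355

Total N = 23+11+3+6+46 = 89, so the proportions are 0.25843, 0.1236, 0.03371, 0.06742, 0.51685 (working shown to 5 dp, full precision carried).
D = 0.25843² + 0.1236² + 0.03371² + 0.06742² + 0.51685² = 0.06678 + 0.01528 + 0.00114 + 0.00454 + 0.26714 = 0.35488.
To 3 decimal places, D = 0.355.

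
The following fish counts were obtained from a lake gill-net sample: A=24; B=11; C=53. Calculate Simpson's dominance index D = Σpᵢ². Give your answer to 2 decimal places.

0.45

Total N = 24+11+53 = 88, so the proportions are 0.2727, 0.125, 0.6023 (working shown to 4 dp, full precision carried).
D = 0.2727² + 0.125² + 0.6023² = 0.0744 + 0.0156 + 0.3627 = 0.4527.
To 2 decimal places, D = 0.45.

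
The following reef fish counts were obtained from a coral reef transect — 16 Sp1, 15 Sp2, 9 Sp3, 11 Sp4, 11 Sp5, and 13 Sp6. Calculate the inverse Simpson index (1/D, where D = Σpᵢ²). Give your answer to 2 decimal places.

5.78

Total N = 16+15+9+11+11+13 = 75, so the proportions are 0.213333, 0.2, 0.12, 0.146667, 0.146667, 0.173333 (working shown to 6 dp, full precision carried).
D = 0.213333² + 0.2² + 0.12² + 0.146667² + 0.146667² + 0.173333² = 0.045511 + 0.040000 + 0.014400 + 0.021511 + 0.021511 + 0.030044 = 0.172978.
So 1/D = 5.7811, i.e. 5.78 to 2 decimal places.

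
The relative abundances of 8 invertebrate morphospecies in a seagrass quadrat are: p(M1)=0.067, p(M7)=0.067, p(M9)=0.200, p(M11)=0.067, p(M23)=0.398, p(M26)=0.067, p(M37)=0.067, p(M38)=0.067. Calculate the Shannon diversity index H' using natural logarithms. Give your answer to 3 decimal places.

Each pᵢ ln pᵢ term (working shown to 5 dp, full precision carried): 0.067×(-2.70306)=-0.18111, 0.067×(-2.70306)=-0.18111, 0.2×(-1.60944)=-0.32189, 0.067×(-2.70306)=-0.18111, 0.398×(-0.92130)=-0.36668, 0.067×(-2.70306)=-0.18111, 0.067×(-2.70306)=-0.18111, 0.067×(-2.70306)=-0.18111.
Sum = -1.77520, so H' = 1.775.

1.775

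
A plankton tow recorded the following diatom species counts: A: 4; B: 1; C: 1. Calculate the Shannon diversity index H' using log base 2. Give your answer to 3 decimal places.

1.252

Total N = 4+1+1 = 6, so the proportions are 0.66667, 0.16667, 0.16667 (working shown to 5 dp, full precision carried).
Each pᵢ log₂ pᵢ term: 0.66667×(-0.58496)=-0.38998, 0.16667×(-2.58496)=-0.43083, 0.16667×(-2.58496)=-0.43083.
Sum = -1.25163, so H' = 1.252.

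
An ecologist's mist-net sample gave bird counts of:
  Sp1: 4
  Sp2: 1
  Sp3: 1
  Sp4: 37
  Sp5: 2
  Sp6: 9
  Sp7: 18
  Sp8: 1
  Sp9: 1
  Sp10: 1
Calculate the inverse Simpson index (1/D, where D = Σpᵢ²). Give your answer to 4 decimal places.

3.1267

Total N = 4+1+1+37+2+9+18+1+1+1 = 75, so the proportions are 0.0533333, 0.0133333, 0.0133333, 0.4933333, 0.0266667, 0.12, 0.24, 0.0133333, 0.0133333, 0.0133333 (working shown to 7 dp, full precision carried).
D = 0.0533333² + 0.0133333² + 0.0133333² + 0.4933333² + 0.0266667² + 0.12² + 0.24² + 0.0133333² + 0.0133333² + 0.0133333² = 0.0028444 + 0.0001778 + 0.0001778 + 0.2433778 + 0.0007111 + 0.0144000 + 0.0576000 + 0.0001778 + 0.0001778 + 0.0001778 = 0.3198222.
So 1/D = 3.126737, i.e. 3.1267 to 4 decimal places.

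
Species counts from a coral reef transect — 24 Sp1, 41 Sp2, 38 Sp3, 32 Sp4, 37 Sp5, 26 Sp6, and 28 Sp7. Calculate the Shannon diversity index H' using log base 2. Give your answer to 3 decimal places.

2.782

Total N = 24+41+38+32+37+26+28 = 226, so the proportions are 0.10619, 0.18142, 0.16814, 0.14159, 0.16372, 0.11504, 0.12389 (working shown to 5 dp, full precision carried).
Each pᵢ log₂ pᵢ term: 0.10619×(-3.23522)=-0.34356, 0.18142×(-2.46263)=-0.44676, 0.16814×(-2.57225)=-0.43250, 0.14159×(-2.82018)=-0.39932, 0.16372×(-2.61073)=-0.42742, 0.11504×(-3.11974)=-0.35891, 0.12389×(-3.01282)=-0.37327.
Sum = -2.78174, so H' = 2.782.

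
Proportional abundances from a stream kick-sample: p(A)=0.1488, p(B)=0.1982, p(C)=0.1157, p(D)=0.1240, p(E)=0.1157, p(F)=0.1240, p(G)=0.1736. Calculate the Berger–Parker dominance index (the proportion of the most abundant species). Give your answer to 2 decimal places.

0.20

The largest proportion is 0.1982, i.e. d = 0.20 to 2 decimal places.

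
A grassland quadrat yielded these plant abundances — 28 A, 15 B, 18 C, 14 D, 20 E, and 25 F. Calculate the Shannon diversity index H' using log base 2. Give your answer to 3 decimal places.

2.539

Total N = 28+15+18+14+20+25 = 120, so the proportions are 0.23333, 0.125, 0.15, 0.11667, 0.16667, 0.20833 (working shown to 5 dp, full precision carried).
Each pᵢ log₂ pᵢ term: 0.23333×(-2.09954)=-0.48989, 0.125×(-3.00000)=-0.37500, 0.15×(-2.73697)=-0.41054, 0.11667×(-3.09954)=-0.36161, 0.16667×(-2.58496)=-0.43083, 0.20833×(-2.26303)=-0.47147.
Sum = -2.53934, so H' = 2.539.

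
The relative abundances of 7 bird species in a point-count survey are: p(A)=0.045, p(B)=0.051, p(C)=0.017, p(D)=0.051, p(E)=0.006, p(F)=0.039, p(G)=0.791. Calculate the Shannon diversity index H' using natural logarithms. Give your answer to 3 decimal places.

Each pᵢ ln pᵢ term (working shown to 5 dp, full precision carried): 0.045×(-3.10109)=-0.13955, 0.051×(-2.97593)=-0.15177, 0.017×(-4.07454)=-0.06927, 0.051×(-2.97593)=-0.15177, 0.006×(-5.11600)=-0.03070, 0.039×(-3.24419)=-0.12652, 0.791×(-0.23446)=-0.18546.
Sum = -0.85504, so H' = 0.855.

0.855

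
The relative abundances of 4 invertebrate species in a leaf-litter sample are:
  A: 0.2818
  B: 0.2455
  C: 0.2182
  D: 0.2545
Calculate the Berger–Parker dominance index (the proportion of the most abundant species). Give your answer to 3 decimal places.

The largest proportion is 0.2818, i.e. d = 0.282 to 3 decimal places.

0.282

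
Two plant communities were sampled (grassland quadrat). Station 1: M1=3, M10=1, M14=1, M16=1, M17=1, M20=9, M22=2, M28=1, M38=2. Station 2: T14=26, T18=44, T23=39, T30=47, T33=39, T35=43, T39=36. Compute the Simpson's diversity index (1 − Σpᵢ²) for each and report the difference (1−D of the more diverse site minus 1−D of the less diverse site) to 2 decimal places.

Station 1: N=21, proportions 0.14286, 0.04762, 0.04762, 0.04762, 0.04762, 0.42857, 0.09524, 0.04762, 0.09524, giving 1−D = 0.76644 (working shown to 5 dp, full precision carried).
Station 2: N=274, proportions 0.09489, 0.16058, 0.14234, 0.17153, 0.14234, 0.15693, 0.13139, giving 1−D = 0.85338.
Difference = |0.76644 − 0.85338| = 0.08694, i.e. 0.09 to 2 decimal places.

0.09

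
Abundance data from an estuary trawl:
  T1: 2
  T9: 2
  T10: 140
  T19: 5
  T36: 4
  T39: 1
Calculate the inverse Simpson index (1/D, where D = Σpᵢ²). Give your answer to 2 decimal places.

Total N = 2+2+140+5+4+1 = 154, so the proportions are 0.01299, 0.01299, 0.90909, 0.03247, 0.02597, 0.00649 (working shown to 5 dp, full precision carried).
D = 0.01299² + 0.01299² + 0.90909² + 0.03247² + 0.02597² + 0.00649² = 0.00017 + 0.00017 + 0.82645 + 0.00105 + 0.00067 + 0.00004 = 0.82855.
So 1/D = 1.2069, i.e. 1.21 to 2 decimal places.

1.21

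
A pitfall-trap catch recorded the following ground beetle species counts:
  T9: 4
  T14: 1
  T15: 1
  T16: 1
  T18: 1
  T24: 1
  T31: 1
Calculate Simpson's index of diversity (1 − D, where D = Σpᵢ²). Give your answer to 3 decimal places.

Total N = 4+1+1+1+1+1+1 = 10, so the proportions are 0.4, 0.1, 0.1, 0.1, 0.1, 0.1, 0.1 (working shown to 5 dp, full precision carried).
D = 0.4² + 0.1² + 0.1² + 0.1² + 0.1² + 0.1² + 0.1² = 0.16000 + 0.01000 + 0.01000 + 0.01000 + 0.01000 + 0.01000 + 0.01000 = 0.22000.
So 1 − D = 0.78000, i.e. 0.780 to 3 decimal places.

0.780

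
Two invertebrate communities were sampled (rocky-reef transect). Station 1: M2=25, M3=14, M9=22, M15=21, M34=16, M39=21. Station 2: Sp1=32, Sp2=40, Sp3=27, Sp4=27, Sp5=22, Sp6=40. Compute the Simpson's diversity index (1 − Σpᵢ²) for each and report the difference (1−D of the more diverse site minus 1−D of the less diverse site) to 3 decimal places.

0.002

Station 1: N=119, proportions 0.21008, 0.11765, 0.18487, 0.17647, 0.13445, 0.17647, giving 1−D = 0.82748 (working shown to 5 dp, full precision carried).
Station 2: N=188, proportions 0.17021, 0.21277, 0.14362, 0.14362, 0.11702, 0.21277, giving 1−D = 0.82554.
Difference = |0.82748 − 0.82554| = 0.00194, i.e. 0.002 to 3 decimal places.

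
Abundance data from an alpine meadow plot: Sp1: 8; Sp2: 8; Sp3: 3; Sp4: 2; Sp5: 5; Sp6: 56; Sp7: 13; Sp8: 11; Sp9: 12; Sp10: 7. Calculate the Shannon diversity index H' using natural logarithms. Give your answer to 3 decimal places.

1.832

Total N = 8+8+3+2+5+56+13+11+12+7 = 125, so the proportions are 0.064, 0.064, 0.024, 0.016, 0.04, 0.448, 0.104, 0.088, 0.096, 0.056 (working shown to 5 dp, full precision carried).
Each pᵢ ln pᵢ term: 0.064×(-2.74887)=-0.17593, 0.064×(-2.74887)=-0.17593, 0.024×(-3.72970)=-0.08951, 0.016×(-4.13517)=-0.06616, 0.04×(-3.21888)=-0.12876, 0.448×(-0.80296)=-0.35973, 0.104×(-2.26336)=-0.23539, 0.088×(-2.43042)=-0.21388, 0.096×(-2.34341)=-0.22497, 0.056×(-2.88240)=-0.16141.
Sum = -1.83166, so H' = 1.832.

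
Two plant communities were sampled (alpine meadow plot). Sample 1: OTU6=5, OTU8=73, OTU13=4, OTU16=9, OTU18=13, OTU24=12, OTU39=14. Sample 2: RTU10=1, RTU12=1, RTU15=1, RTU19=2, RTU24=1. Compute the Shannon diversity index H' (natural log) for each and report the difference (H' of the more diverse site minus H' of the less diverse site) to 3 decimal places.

0.129

Sample 1: N=130, proportions 0.03846, 0.56154, 0.03077, 0.06923, 0.1, 0.09231, 0.10769, giving H' = 1.43153 (working shown to 5 dp, full precision carried).
Sample 2: N=6, proportions 0.16667, 0.16667, 0.16667, 0.33333, 0.16667, giving H' = 1.56071.
Difference = |1.43153 − 1.56071| = 0.12918, i.e. 0.129 to 3 decimal places.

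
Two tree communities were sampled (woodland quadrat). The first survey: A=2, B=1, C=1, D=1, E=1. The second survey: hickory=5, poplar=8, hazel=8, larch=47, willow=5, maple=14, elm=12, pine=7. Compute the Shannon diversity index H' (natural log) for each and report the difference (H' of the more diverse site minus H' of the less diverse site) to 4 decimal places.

0.1715

The first survey: N=6, proportions 0.333333, 0.166667, 0.166667, 0.166667, 0.166667, giving H' = 1.560710 (working shown to 6 dp, full precision carried).
The second survey: N=106, proportions 0.04717, 0.075472, 0.075472, 0.443396, 0.04717, 0.132075, 0.113208, 0.066038, giving H' = 1.732218.
Difference = |1.560710 − 1.732218| = 0.171508, i.e. 0.1715 to 4 decimal places.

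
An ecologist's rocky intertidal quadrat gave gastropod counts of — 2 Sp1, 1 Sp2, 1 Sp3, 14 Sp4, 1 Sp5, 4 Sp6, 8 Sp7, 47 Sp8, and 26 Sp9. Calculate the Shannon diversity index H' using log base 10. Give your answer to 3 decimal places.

Total N = 2+1+1+14+1+4+8+47+26 = 104, so the proportions are 0.01923, 0.00962, 0.00962, 0.13462, 0.00962, 0.03846, 0.07692, 0.45192, 0.25 (working shown to 5 dp, full precision carried).
Each pᵢ log₁₀ pᵢ term: 0.01923×(-1.71600)=-0.03300, 0.00962×(-2.01703)=-0.01939, 0.00962×(-2.01703)=-0.01939, 0.13462×(-0.87091)=-0.11724, 0.00962×(-2.01703)=-0.01939, 0.03846×(-1.41497)=-0.05442, 0.07692×(-1.11394)=-0.08569, 0.45192×(-0.34494)=-0.15588, 0.25×(-0.60206)=-0.15051.
Sum = -0.65493, so H' = 0.655.

0.655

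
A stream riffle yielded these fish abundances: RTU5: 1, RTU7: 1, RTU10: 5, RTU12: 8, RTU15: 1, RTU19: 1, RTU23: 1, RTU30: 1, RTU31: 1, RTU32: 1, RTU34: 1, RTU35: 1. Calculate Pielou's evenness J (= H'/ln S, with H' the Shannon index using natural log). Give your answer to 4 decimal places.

0.8299

Total N = 1+1+5+8+1+1+1+1+1+1+1+1 = 23, so the proportions are 0.043478, 0.043478, 0.217391, 0.347826, 0.043478, 0.043478, 0.043478, 0.043478, 0.043478, 0.043478, 0.043478, 0.043478 (working shown to 6 dp, full precision carried).
H' = −Σ pᵢ ln pᵢ = −((-0.136326) + (-0.136326) + (-0.331751) + (-0.367323) + (-0.136326) + (-0.136326) + (-0.136326) + (-0.136326) + (-0.136326) + (-0.136326) + (-0.136326) + (-0.136326)) = 2.062332.
With S = 12 species, ln S = 2.484907, so J = 2.062332/2.484907 = 0.829944, i.e. 0.8299 to 4 decimal places.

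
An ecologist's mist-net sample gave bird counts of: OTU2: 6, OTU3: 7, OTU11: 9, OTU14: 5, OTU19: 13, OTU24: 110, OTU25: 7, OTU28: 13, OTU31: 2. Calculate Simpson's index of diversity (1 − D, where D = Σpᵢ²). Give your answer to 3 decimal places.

0.571

Total N = 6+7+9+5+13+110+7+13+2 = 172, so the proportions are 0.03488, 0.0407, 0.05233, 0.02907, 0.07558, 0.63953, 0.0407, 0.07558, 0.01163 (working shown to 5 dp, full precision carried).
D = 0.03488² + 0.0407² + 0.05233² + 0.02907² + 0.07558² + 0.63953² + 0.0407² + 0.07558² + 0.01163² = 0.00122 + 0.00166 + 0.00274 + 0.00085 + 0.00571 + 0.40900 + 0.00166 + 0.00571 + 0.00014 = 0.42868.
So 1 − D = 0.57132, i.e. 0.571 to 3 decimal places.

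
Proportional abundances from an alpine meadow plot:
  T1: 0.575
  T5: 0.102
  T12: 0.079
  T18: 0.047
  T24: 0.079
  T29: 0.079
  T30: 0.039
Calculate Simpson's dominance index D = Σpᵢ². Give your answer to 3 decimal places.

0.363

D = 0.575² + 0.102² + 0.079² + 0.047² + 0.079² + 0.079² + 0.039² = 0.33062 + 0.01040 + 0.00624 + 0.00221 + 0.00624 + 0.00624 + 0.00152 = 0.36348 (working shown to 5 dp, full precision carried).
To 3 decimal places, D = 0.363.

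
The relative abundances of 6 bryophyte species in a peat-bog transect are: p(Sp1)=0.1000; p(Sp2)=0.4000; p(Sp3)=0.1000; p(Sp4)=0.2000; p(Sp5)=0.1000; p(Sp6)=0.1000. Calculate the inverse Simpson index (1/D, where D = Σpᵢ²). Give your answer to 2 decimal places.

4.17

D = 0.1² + 0.4² + 0.1² + 0.2² + 0.1² + 0.1² = 0.010000 + 0.160000 + 0.010000 + 0.040000 + 0.010000 + 0.010000 = 0.240000 (working shown to 6 dp, full precision carried).
So 1/D = 4.1667, i.e. 4.17 to 2 decimal places.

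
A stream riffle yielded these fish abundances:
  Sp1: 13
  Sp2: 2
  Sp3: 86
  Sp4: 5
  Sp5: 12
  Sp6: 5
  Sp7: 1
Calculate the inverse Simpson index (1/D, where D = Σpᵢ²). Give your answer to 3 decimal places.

1.980

Total N = 13+2+86+5+12+5+1 = 124, so the proportions are 0.104839, 0.016129, 0.693548, 0.040323, 0.096774, 0.040323, 0.008065 (working shown to 6 dp, full precision carried).
D = 0.104839² + 0.016129² + 0.693548² + 0.040323² + 0.096774² + 0.040323² + 0.008065² = 0.010991 + 0.000260 + 0.481009 + 0.001626 + 0.009365 + 0.001626 + 0.000065 = 0.504943.
So 1/D = 1.98042, i.e. 1.980 to 3 decimal places.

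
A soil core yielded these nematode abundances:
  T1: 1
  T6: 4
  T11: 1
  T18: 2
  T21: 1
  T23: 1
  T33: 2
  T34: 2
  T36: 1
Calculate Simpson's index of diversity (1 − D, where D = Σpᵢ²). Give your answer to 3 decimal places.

0.853

Total N = 1+4+1+2+1+1+2+2+1 = 15, so the proportions are 0.06667, 0.26667, 0.06667, 0.13333, 0.06667, 0.06667, 0.13333, 0.13333, 0.06667 (working shown to 5 dp, full precision carried).
D = 0.06667² + 0.26667² + 0.06667² + 0.13333² + 0.06667² + 0.06667² + 0.13333² + 0.13333² + 0.06667² = 0.00444 + 0.07111 + 0.00444 + 0.01778 + 0.00444 + 0.00444 + 0.01778 + 0.01778 + 0.00444 = 0.14667.
So 1 − D = 0.85333, i.e. 0.853 to 3 decimal places.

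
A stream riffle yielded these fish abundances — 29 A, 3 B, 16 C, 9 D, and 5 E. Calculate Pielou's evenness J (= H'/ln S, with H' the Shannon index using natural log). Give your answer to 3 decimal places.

0.829

Total N = 29+3+16+9+5 = 62, so the proportions are 0.46774, 0.04839, 0.25806, 0.14516, 0.08065 (working shown to 5 dp, full precision carried).
H' = −Σ pᵢ ln pᵢ = −((-0.35541) + (-0.14654) + (-0.34956) + (-0.28015) + (-0.20304)) = 1.33470.
With S = 5 species, ln S = 1.60944, so J = 1.33470/1.60944 = 0.82929, i.e. 0.829 to 3 decimal places.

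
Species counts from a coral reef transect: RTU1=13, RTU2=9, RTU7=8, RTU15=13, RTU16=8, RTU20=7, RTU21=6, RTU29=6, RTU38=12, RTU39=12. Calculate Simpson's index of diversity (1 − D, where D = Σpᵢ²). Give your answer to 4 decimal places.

0.8918

Total N = 13+9+8+13+8+7+6+6+12+12 = 94, so the proportions are 0.138298, 0.095745, 0.085106, 0.138298, 0.085106, 0.074468, 0.06383, 0.06383, 0.12766, 0.12766 (working shown to 6 dp, full precision carried).
D = 0.138298² + 0.095745² + 0.085106² + 0.138298² + 0.085106² + 0.074468² + 0.06383² + 0.06383² + 0.12766² + 0.12766² = 0.019126 + 0.009167 + 0.007243 + 0.019126 + 0.007243 + 0.005545 + 0.004074 + 0.004074 + 0.016297 + 0.016297 = 0.108194.
So 1 − D = 0.891806, i.e. 0.8918 to 4 decimal places.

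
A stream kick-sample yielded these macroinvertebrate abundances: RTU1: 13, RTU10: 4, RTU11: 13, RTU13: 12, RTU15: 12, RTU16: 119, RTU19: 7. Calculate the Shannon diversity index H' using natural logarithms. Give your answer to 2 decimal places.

1.23

Total N = 13+4+13+12+12+119+7 = 180, so the proportions are 0.0722, 0.0222, 0.0722, 0.0667, 0.0667, 0.6611, 0.0389 (working shown to 4 dp, full precision carried).
Each pᵢ ln pᵢ term: 0.0722×(-2.6280)=-0.1898, 0.0222×(-3.8067)=-0.0846, 0.0722×(-2.6280)=-0.1898, 0.0667×(-2.7081)=-0.1805, 0.0667×(-2.7081)=-0.1805, 0.6611×(-0.4138)=-0.2736, 0.0389×(-3.2470)=-0.1263.
Sum = -1.2251, so H' = 1.23.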